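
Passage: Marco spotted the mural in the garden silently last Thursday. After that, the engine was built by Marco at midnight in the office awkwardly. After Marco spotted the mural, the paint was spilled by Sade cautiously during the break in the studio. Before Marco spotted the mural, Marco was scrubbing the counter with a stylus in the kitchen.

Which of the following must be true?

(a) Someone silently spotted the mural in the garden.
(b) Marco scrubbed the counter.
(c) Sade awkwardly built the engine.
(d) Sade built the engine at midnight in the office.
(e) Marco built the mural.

(a) Entailed — every conjunct here is already in the original spotting event.
(b) Entailed — 'scrub' is an activity; 'was scrubbing' entails that some scrubbing happened, so 'scrubbed' holds.
(c) Not entailed — the passage has Marco building the engine, not Sade.
(d) Not entailed — the passage has Marco building the engine, not Sade.
(e) Not entailed — Marco built the engine, not the mural; the mural belongs to the spotting event.

(a), (b)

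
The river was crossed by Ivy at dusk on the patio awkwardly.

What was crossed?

the river

'the river' marks the patient of the crossing event.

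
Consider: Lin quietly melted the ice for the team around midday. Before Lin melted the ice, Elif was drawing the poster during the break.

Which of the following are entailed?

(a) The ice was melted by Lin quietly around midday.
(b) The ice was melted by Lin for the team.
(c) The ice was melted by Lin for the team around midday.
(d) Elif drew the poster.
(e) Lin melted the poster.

(a) Entailed — this follows by dropping conjuncts from the melting event's description.
(b) Entailed — the original entails any weakening of itself; this just drops 'quietly', 'around midday'.
(c) Entailed — the original entails any weakening of itself; this just drops 'quietly'.
(d) Not entailed — 'was drawing' is progressive on an accomplishment; it does not entail the completed 'drew'.
(e) Not entailed — Lin melted the ice, not the poster; the poster belongs to the drawing event.

(a), (b), (c)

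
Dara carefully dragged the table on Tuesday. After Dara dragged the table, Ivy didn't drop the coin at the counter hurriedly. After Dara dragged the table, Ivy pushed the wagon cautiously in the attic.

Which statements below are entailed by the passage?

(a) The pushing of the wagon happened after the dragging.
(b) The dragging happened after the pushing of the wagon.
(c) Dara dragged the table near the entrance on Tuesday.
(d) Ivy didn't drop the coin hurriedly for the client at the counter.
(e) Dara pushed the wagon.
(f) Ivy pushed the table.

(a) Entailed — the narrative places the dragging before the pushing.
(b) Not entailed — the narrative places the dragging before the pushing, not after.
(c) Not entailed — 'near the entrance' adds information not in the original event.
(d) Entailed — under negation, adding a further restriction is entailed: if no such dropping event occurred, none occurred for the client either.
(e) Not entailed — the passage has Ivy pushing the wagon, not Dara.
(f) Not entailed — Ivy pushed the wagon, not the table; the table belongs to the dragging event.

(a), (d)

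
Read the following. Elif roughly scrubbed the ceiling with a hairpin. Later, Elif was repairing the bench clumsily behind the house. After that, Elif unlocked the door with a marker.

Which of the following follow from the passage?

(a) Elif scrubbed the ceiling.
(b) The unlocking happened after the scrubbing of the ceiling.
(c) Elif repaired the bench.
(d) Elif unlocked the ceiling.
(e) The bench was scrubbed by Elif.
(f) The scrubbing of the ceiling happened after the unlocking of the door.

(a), (b)

(a) Entailed — every conjunct here is already in the original scrubbing event.
(b) Entailed — the narrative places the scrubbing before the unlocking.
(c) Not entailed — 'was repairing' is progressive on an accomplishment; it does not entail the completed 'repaired'.
(d) Not entailed — Elif unlocked the door, not the ceiling; the ceiling belongs to the scrubbing event.
(e) Not entailed — Elif scrubbed the ceiling, not the bench; the bench belongs to the repairing event.
(f) Not entailed — the narrative places the scrubbing before the unlocking, not after.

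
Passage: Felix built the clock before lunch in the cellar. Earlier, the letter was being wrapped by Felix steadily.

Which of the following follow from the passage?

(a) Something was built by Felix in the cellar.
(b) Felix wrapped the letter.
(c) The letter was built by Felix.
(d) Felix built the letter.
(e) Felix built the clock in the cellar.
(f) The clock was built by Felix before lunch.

(a), (e), (f)

(a) Entailed — this follows by dropping conjuncts from the building event's description.
(b) Not entailed — 'was wrapping' is progressive on an accomplishment; it does not entail the completed 'wrapped'.
(c) Not entailed — Felix built the clock, not the letter; the letter belongs to the wrapping event.
(d) Not entailed — Felix built the clock, not the letter; the letter belongs to the wrapping event.
(e) Entailed — the original entails any weakening of itself; this just drops 'before lunch'.
(f) Entailed — dropping 'in the cellar' leaves a sub-description the original still satisfies.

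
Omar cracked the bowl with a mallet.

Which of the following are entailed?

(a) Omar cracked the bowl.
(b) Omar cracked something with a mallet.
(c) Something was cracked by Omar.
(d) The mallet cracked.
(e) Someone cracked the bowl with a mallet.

(a), (b), (c), (e)

(a) Entailed — every conjunct here is already in the original cracking event.
(b) Entailed — generalizing the patient leaves a sub-description the original still satisfies.
(c) Entailed — this follows by dropping conjuncts from the cracking event's description.
(d) Not entailed — the bowl is what cracked, not the mallet.
(e) Entailed — generalizing the agent leaves a sub-description the original still satisfies.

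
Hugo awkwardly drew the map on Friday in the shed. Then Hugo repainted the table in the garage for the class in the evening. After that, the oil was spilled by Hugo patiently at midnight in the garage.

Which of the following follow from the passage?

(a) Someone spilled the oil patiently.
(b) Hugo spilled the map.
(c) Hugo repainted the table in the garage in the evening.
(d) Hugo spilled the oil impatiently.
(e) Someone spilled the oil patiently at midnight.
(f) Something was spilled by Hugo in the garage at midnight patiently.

(a) Entailed — dropping 'in the garage', 'at midnight' and generalizing the agent leaves a sub-description the original still satisfies.
(b) Not entailed — Hugo spilled the oil, not the map; the map belongs to the drawing event.
(c) Entailed — the original entails any weakening of itself; this just drops 'for the class'.
(d) Not entailed — 'impatiently' adds a manner not in (and inconsistent with) the original.
(e) Entailed — this follows by dropping conjuncts from the spilling event's description.
(f) Entailed — the original entails any weakening of itself; this just generalizes the patient.

(a), (c), (e), (f)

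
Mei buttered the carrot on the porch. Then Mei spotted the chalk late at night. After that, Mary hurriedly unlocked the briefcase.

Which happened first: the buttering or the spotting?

the buttering

The connectives place the buttering before the spotting.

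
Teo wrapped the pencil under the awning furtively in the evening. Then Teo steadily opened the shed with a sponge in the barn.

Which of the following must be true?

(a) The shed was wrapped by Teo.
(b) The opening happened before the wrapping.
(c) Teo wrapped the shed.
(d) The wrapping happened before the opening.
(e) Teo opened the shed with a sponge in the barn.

(d), (e)

(a) Not entailed — Teo wrapped the pencil, not the shed; the shed belongs to the opening event.
(b) Not entailed — the narrative places the wrapping before the opening, not after.
(c) Not entailed — Teo wrapped the pencil, not the shed; the shed belongs to the opening event.
(d) Entailed — the narrative places the wrapping before the opening.
(e) Entailed — every conjunct here is already in the original opening event.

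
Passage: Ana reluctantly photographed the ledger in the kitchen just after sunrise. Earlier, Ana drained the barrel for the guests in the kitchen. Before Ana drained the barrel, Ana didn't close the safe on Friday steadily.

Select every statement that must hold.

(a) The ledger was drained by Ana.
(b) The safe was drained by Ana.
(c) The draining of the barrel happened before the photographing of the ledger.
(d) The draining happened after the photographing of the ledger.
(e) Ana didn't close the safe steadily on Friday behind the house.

(c), (e)

(a) Not entailed — Ana drained the barrel, not the ledger; the ledger belongs to the photographing event.
(b) Not entailed — Ana drained the barrel, not the safe; the safe belongs to the closing event.
(c) Entailed — the narrative places the draining before the photographing.
(d) Not entailed — the narrative places the draining before the photographing, not after.
(e) Entailed — under negation, adding a further restriction is entailed: if no such closing event occurred, none occurred behind the house either.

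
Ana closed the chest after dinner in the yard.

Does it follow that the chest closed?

yes

'Ana closed the chest' is the causative; it entails the inchoative 'the chest closed'.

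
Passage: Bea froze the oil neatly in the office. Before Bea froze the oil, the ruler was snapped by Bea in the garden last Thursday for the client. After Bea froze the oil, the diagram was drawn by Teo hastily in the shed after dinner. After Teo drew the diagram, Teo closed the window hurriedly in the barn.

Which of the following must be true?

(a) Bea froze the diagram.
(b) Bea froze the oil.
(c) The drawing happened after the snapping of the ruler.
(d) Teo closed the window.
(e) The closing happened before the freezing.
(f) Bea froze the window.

(a) Not entailed — Bea froze the oil, not the diagram; the diagram belongs to the drawing event.
(b) Entailed — every conjunct here is already in the original freezing event.
(c) Entailed — the narrative places the snapping before the drawing.
(d) Entailed — this follows by dropping conjuncts from the closing event's description.
(e) Not entailed — the narrative places the freezing before the closing, not after.
(f) Not entailed — Bea froze the oil, not the window; the window belongs to the closing event.

(b), (c), (d)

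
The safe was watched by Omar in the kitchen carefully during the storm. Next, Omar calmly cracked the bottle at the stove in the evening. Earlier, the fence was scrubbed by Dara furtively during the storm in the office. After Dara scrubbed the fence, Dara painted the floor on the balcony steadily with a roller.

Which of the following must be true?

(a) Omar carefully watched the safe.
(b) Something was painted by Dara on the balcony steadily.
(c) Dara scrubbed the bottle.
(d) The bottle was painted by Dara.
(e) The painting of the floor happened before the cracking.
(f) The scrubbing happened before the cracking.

(a) Entailed — the original entails any weakening of itself; this just drops 'during the storm', 'in the kitchen'.
(b) Entailed — this follows by dropping conjuncts from the painting event's description.
(c) Not entailed — Dara scrubbed the fence, not the bottle; the bottle belongs to the cracking event.
(d) Not entailed — Dara painted the floor, not the bottle; the bottle belongs to the cracking event.
(e) Not entailed — the narrative doesn't order the painting relative to the cracking.
(f) Entailed — the narrative places the scrubbing before the cracking.

(a), (b), (f)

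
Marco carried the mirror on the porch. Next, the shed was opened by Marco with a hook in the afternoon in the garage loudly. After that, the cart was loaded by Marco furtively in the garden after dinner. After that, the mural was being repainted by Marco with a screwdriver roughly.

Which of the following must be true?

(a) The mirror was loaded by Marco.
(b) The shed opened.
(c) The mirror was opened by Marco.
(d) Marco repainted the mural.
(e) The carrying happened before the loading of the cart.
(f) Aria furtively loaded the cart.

(a) Not entailed — Marco loaded the cart, not the mirror; the mirror belongs to the carrying event.
(b) Entailed — 'Marco opened the shed' is causative; it entails the inchoative 'the shed opened'.
(c) Not entailed — Marco opened the shed, not the mirror; the mirror belongs to the carrying event.
(d) Not entailed — 'was repainting' is progressive on an accomplishment; it does not entail the completed 'repainted'.
(e) Entailed — the narrative places the carrying before the loading.
(f) Not entailed — the passage has Marco loading the cart, not Aria.

(b), (e)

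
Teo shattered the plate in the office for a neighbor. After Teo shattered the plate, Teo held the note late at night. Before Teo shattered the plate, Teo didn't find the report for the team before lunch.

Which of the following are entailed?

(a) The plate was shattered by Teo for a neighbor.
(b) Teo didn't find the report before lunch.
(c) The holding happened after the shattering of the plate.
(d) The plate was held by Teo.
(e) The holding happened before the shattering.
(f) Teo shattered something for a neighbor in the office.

(a), (c), (f)

(a) Entailed — the original entails any weakening of itself; this just drops 'in the office'.
(b) Not entailed — dropping 'for the team' under negation is not valid — the original leaves open that Teo found the report some other way.
(c) Entailed — the narrative places the shattering before the holding.
(d) Not entailed — Teo held the note, not the plate; the plate belongs to the shattering event.
(e) Not entailed — the narrative places the shattering before the holding, not after.
(f) Entailed — this follows by dropping conjuncts from the shattering event's description.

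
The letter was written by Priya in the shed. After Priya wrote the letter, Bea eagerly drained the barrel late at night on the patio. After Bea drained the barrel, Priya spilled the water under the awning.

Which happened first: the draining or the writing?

The connectives place the writing before the draining.

the writing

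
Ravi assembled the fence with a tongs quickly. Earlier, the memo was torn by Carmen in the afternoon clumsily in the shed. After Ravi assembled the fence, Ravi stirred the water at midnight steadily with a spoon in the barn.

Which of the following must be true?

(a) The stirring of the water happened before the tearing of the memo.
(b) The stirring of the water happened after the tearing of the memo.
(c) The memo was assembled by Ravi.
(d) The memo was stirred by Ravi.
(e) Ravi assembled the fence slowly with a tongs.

(b)

(a) Not entailed — the narrative places the tearing before the stirring, not after.
(b) Entailed — the narrative places the tearing before the stirring.
(c) Not entailed — Ravi assembled the fence, not the memo; the memo belongs to the tearing event.
(d) Not entailed — Ravi stirred the water, not the memo; the memo belongs to the tearing event.
(e) Not entailed — 'slowly' adds a manner not in (and inconsistent with) the original.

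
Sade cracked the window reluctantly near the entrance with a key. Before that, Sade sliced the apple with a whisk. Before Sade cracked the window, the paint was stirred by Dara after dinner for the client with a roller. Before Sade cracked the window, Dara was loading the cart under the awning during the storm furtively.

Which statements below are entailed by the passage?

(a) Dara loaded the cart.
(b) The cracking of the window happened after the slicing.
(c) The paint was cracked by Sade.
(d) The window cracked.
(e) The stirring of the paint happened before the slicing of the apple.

(b), (d)

(a) Not entailed — 'was loading' is progressive on an accomplishment; it does not entail the completed 'loaded'.
(b) Entailed — the narrative places the slicing before the cracking.
(c) Not entailed — Sade cracked the window, not the paint; the paint belongs to the stirring event.
(d) Entailed — 'Sade cracked the window' is causative; it entails the inchoative 'the window cracked'.
(e) Not entailed — the narrative doesn't order the stirring relative to the slicing.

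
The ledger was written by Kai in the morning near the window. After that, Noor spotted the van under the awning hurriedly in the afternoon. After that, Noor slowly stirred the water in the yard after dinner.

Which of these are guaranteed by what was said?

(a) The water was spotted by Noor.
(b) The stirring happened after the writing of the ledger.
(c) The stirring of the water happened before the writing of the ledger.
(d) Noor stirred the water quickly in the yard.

(a) Not entailed — Noor spotted the van, not the water; the water belongs to the stirring event.
(b) Entailed — the narrative places the writing before the stirring.
(c) Not entailed — the narrative places the writing before the stirring, not after.
(d) Not entailed — 'quickly' adds a manner not in (and inconsistent with) the original.

(b)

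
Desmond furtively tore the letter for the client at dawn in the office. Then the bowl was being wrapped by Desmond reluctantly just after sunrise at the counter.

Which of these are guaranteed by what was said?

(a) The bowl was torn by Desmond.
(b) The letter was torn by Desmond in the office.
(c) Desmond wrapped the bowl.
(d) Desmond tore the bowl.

(a) Not entailed — Desmond tore the letter, not the bowl; the bowl belongs to the wrapping event.
(b) Entailed — the original entails any weakening of itself; this just drops 'furtively', 'at dawn', 'for the client'.
(c) Not entailed — 'was wrapping' is progressive on an accomplishment; it does not entail the completed 'wrapped'.
(d) Not entailed — Desmond tore the letter, not the bowl; the bowl belongs to the wrapping event.

(b)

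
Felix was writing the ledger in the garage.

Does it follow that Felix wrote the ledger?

no

'was writing' is progressive; for an accomplishment like 'write the ledger', it doesn't entail completion.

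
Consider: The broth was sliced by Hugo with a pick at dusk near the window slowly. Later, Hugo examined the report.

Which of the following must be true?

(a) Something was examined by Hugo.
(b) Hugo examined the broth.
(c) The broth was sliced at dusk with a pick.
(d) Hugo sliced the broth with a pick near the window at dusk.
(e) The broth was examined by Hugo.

(a), (c), (d)

(a) Entailed — generalizing the patient leaves a sub-description the original still satisfies.
(b) Not entailed — Hugo examined the report, not the broth; the broth belongs to the slicing event.
(c) Entailed — every conjunct here is already in the original slicing event.
(d) Entailed — this follows by dropping conjuncts from the slicing event's description.
(e) Not entailed — Hugo examined the report, not the broth; the broth belongs to the slicing event.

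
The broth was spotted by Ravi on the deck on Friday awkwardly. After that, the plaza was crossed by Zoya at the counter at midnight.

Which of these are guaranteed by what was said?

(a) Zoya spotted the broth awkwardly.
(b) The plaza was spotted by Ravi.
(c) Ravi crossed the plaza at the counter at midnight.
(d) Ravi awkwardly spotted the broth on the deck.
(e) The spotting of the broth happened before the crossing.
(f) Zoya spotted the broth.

(d), (e)

(a) Not entailed — the passage has Ravi spotting the broth, not Zoya.
(b) Not entailed — Ravi spotted the broth, not the plaza; the plaza belongs to the crossing event.
(c) Not entailed — the passage has Zoya crossing the plaza, not Ravi.
(d) Entailed — this follows by dropping conjuncts from the spotting event's description.
(e) Entailed — the narrative places the spotting before the crossing.
(f) Not entailed — the passage has Ravi spotting the broth, not Zoya.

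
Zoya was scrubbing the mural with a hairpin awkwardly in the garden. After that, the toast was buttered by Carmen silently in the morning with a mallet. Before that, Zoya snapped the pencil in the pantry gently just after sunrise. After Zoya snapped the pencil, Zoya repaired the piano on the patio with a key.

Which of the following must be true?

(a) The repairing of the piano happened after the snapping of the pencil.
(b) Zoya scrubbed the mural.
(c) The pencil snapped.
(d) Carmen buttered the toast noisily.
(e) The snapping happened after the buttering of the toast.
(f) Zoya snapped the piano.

(a), (b), (c)

(a) Entailed — the narrative places the snapping before the repairing.
(b) Entailed — 'scrub' is an activity; 'was scrubbing' entails that some scrubbing happened, so 'scrubbed' holds.
(c) Entailed — 'Zoya snapped the pencil' is causative; it entails the inchoative 'the pencil snapped'.
(d) Not entailed — 'noisily' adds a manner not in (and inconsistent with) the original.
(e) Not entailed — the narrative places the snapping before the buttering, not after.
(f) Not entailed — Zoya snapped the pencil, not the piano; the piano belongs to the repairing event.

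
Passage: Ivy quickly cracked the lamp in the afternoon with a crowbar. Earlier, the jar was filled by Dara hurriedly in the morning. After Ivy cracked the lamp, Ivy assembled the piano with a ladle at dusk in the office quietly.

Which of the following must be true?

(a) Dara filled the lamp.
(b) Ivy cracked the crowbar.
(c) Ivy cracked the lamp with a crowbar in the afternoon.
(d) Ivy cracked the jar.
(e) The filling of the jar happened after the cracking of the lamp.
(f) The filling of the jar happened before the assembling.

(c), (f)

(a) Not entailed — Dara filled the jar, not the lamp; the lamp belongs to the cracking event.
(b) Not entailed — the crowbar is the instrument, not what was cracked.
(c) Entailed — the original entails any weakening of itself; this just drops 'quickly'.
(d) Not entailed — Ivy cracked the lamp, not the jar; the jar belongs to the filling event.
(e) Not entailed — the narrative places the filling before the cracking, not after.
(f) Entailed — the narrative places the filling before the assembling.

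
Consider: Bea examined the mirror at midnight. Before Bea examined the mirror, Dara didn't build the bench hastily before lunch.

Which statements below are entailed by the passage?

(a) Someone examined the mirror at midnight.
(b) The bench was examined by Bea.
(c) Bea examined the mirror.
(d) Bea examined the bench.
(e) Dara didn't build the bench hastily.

(a) Entailed — this follows by dropping conjuncts from the examining event's description.
(b) Not entailed — Bea examined the mirror, not the bench; the bench belongs to the building event.
(c) Entailed — dropping 'at midnight' leaves a sub-description the original still satisfies.
(d) Not entailed — Bea examined the mirror, not the bench; the bench belongs to the building event.
(e) Not entailed — dropping 'before lunch' under negation is not valid — the original leaves open that Dara built the bench some other way.

(a), (c)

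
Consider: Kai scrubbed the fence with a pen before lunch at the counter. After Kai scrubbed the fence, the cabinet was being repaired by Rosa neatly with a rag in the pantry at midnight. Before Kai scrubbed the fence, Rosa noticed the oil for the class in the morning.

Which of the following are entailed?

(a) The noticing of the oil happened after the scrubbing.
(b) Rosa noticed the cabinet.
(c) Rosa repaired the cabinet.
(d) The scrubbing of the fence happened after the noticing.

(d)

(a) Not entailed — the narrative places the noticing before the scrubbing, not after.
(b) Not entailed — Rosa noticed the oil, not the cabinet; the cabinet belongs to the repairing event.
(c) Not entailed — 'was repairing' is progressive on an accomplishment; it does not entail the completed 'repaired'.
(d) Entailed — the narrative places the noticing before the scrubbing.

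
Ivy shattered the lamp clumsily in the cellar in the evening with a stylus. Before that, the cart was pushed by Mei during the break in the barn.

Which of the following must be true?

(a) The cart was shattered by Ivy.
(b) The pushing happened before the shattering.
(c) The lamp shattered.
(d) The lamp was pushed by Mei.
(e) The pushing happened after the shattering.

(b), (c)

(a) Not entailed — Ivy shattered the lamp, not the cart; the cart belongs to the pushing event.
(b) Entailed — the narrative places the pushing before the shattering.
(c) Entailed — 'Ivy shattered the lamp' is causative; it entails the inchoative 'the lamp shattered'.
(d) Not entailed — Mei pushed the cart, not the lamp; the lamp belongs to the shattering event.
(e) Not entailed — the narrative places the pushing before the shattering, not after.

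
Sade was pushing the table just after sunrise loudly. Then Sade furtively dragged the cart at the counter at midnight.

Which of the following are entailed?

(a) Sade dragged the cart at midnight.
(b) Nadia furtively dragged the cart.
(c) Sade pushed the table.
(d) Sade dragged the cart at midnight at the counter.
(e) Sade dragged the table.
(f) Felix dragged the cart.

(a), (c), (d)

(a) Entailed — the original entails any weakening of itself; this just drops 'at the counter', 'furtively'.
(b) Not entailed — the passage has Sade dragging the cart, not Nadia.
(c) Entailed — 'push' is an activity; 'was pushing' entails that some pushing happened, so 'pushed' holds.
(d) Entailed — this follows by dropping conjuncts from the dragging event's description.
(e) Not entailed — Sade dragged the cart, not the table; the table belongs to the pushing event.
(f) Not entailed — the passage has Sade dragging the cart, not Felix.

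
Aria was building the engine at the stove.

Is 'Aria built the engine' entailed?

'was building' is progressive; for an accomplishment like 'build the engine', it doesn't entail completion.

no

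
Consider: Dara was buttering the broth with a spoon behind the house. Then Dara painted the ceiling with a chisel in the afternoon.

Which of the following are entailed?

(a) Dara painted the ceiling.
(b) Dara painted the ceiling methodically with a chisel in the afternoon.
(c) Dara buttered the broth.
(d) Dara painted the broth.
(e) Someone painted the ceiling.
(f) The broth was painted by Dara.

(a) Entailed — dropping 'with a chisel', 'in the afternoon' leaves a sub-description the original still satisfies.
(b) Not entailed — 'methodically' adds information not in the original event.
(c) Not entailed — 'was buttering' is progressive on an accomplishment; it does not entail the completed 'buttered'.
(d) Not entailed — Dara painted the ceiling, not the broth; the broth belongs to the buttering event.
(e) Entailed — this follows by dropping conjuncts from the painting event's description.
(f) Not entailed — Dara painted the ceiling, not the broth; the broth belongs to the buttering event.

(a), (e)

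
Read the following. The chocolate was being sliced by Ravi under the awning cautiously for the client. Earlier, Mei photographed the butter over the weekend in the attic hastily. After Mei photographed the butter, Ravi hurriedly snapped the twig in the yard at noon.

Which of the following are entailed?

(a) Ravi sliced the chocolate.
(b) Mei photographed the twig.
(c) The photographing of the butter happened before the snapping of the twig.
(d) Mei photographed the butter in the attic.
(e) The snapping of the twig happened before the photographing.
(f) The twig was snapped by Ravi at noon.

(a) Not entailed — 'was slicing' is progressive on an accomplishment; it does not entail the completed 'sliced'.
(b) Not entailed — Mei photographed the butter, not the twig; the twig belongs to the snapping event.
(c) Entailed — the narrative places the photographing before the snapping.
(d) Entailed — every conjunct here is already in the original photographing event.
(e) Not entailed — the narrative places the photographing before the snapping, not after.
(f) Entailed — this follows by dropping conjuncts from the snapping event's description.

(c), (d), (f)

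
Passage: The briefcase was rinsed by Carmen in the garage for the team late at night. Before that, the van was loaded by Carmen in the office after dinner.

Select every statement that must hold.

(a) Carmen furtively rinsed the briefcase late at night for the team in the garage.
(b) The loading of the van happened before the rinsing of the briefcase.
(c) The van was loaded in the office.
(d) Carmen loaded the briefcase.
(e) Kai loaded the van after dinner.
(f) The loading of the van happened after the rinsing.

(a) Not entailed — 'furtively' adds information not in the original event.
(b) Entailed — the narrative places the loading before the rinsing.
(c) Entailed — every conjunct here is already in the original loading event.
(d) Not entailed — Carmen loaded the van, not the briefcase; the briefcase belongs to the rinsing event.
(e) Not entailed — the passage has Carmen loading the van, not Kai.
(f) Not entailed — the narrative places the loading before the rinsing, not after.

(b), (c)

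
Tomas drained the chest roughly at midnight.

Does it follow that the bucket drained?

Nothing is said about any bucket; only the chest is affected.

no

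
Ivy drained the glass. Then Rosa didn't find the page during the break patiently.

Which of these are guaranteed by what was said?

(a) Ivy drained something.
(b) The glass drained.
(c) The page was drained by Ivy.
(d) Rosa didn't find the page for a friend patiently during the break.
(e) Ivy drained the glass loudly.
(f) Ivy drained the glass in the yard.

(a) Entailed — generalizing the patient leaves a sub-description the original still satisfies.
(b) Entailed — 'Ivy drained the glass' is causative; it entails the inchoative 'the glass drained'.
(c) Not entailed — Ivy drained the glass, not the page; the page belongs to the finding event.
(d) Entailed — under negation, adding a further restriction is entailed: if no such finding event occurred, none occurred for a friend either.
(e) Not entailed — 'loudly' adds information not in the original event.
(f) Not entailed — 'in the yard' adds information not in the original event.

(a), (b), (d)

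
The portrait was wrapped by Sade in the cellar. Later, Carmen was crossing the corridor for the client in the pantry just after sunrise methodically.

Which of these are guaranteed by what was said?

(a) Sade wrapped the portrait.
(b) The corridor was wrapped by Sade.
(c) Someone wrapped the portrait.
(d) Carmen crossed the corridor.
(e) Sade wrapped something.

(a) Entailed — the original entails any weakening of itself; this just drops 'in the cellar'.
(b) Not entailed — Sade wrapped the portrait, not the corridor; the corridor belongs to the crossing event.
(c) Entailed — the original entails any weakening of itself; this just drops 'in the cellar' and generalizes the agent.
(d) Not entailed — 'was crossing' is progressive on an accomplishment; it does not entail the completed 'crossed'.
(e) Entailed — the original entails any weakening of itself; this just drops 'in the cellar' and generalizes the patient.

(a), (c), (e)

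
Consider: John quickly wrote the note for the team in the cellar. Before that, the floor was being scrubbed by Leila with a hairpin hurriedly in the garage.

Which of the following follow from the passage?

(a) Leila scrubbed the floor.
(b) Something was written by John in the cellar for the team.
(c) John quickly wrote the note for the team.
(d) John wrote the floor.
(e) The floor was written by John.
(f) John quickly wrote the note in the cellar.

(a) Entailed — 'scrub' is an activity; 'was scrubbing' entails that some scrubbing happened, so 'scrubbed' holds.
(b) Entailed — this follows by dropping conjuncts from the writing event's description.
(c) Entailed — the original entails any weakening of itself; this just drops 'in the cellar'.
(d) Not entailed — John wrote the note, not the floor; the floor belongs to the scrubbing event.
(e) Not entailed — John wrote the note, not the floor; the floor belongs to the scrubbing event.
(f) Entailed — the original entails any weakening of itself; this just drops 'for the team'.

(a), (b), (c), (f)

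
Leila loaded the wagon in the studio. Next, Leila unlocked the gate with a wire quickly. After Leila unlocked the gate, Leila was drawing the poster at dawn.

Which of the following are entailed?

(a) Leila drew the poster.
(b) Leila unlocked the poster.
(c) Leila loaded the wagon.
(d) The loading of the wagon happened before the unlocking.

(a) Not entailed — 'was drawing' is progressive on an accomplishment; it does not entail the completed 'drew'.
(b) Not entailed — Leila unlocked the gate, not the poster; the poster belongs to the drawing event.
(c) Entailed — dropping 'in the studio' leaves a sub-description the original still satisfies.
(d) Entailed — the narrative places the loading before the unlocking.

(c), (d)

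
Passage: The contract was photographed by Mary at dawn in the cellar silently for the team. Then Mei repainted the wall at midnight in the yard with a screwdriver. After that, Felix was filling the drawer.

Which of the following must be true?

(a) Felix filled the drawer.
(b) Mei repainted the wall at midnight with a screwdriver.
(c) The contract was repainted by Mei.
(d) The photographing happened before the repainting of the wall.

(a) Not entailed — 'was filling' is progressive on an accomplishment; it does not entail the completed 'filled'.
(b) Entailed — this follows by dropping conjuncts from the repainting event's description.
(c) Not entailed — Mei repainted the wall, not the contract; the contract belongs to the photographing event.
(d) Entailed — the narrative places the photographing before the repainting.

(b), (d)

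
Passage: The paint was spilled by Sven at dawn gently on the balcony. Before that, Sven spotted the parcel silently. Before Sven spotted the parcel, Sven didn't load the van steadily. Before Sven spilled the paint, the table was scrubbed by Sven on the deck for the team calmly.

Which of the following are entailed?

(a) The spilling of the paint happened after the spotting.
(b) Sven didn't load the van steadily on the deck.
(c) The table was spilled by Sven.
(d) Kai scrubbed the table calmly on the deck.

(a), (b)

(a) Entailed — the narrative places the spotting before the spilling.
(b) Entailed — under negation, adding a further restriction is entailed: if no such loading event occurred, none occurred on the deck either.
(c) Not entailed — Sven spilled the paint, not the table; the table belongs to the scrubbing event.
(d) Not entailed — the passage has Sven scrubbing the table, not Kai.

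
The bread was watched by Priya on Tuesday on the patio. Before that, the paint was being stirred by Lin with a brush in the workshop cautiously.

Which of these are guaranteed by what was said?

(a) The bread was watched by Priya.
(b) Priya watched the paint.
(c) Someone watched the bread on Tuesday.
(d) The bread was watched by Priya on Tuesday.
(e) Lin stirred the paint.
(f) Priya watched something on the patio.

(a), (c), (d), (e), (f)

(a) Entailed — the original entails any weakening of itself; this just drops 'on Tuesday', 'on the patio'.
(b) Not entailed — Priya watched the bread, not the paint; the paint belongs to the stirring event.
(c) Entailed — the original entails any weakening of itself; this just drops 'on the patio' and generalizes the agent.
(d) Entailed — dropping 'on the patio' leaves a sub-description the original still satisfies.
(e) Entailed — 'stir' is an activity; 'was stirring' entails that some stirring happened, so 'stirred' holds.
(f) Entailed — the original entails any weakening of itself; this just drops 'on Tuesday' and generalizes the patient.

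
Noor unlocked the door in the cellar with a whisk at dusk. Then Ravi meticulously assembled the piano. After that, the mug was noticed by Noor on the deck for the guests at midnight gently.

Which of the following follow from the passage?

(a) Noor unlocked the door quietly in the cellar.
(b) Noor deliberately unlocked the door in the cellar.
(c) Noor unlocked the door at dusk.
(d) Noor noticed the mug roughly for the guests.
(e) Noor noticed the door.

(c)

(a) Not entailed — 'quietly' adds information not in the original event.
(b) Not entailed — 'deliberately' adds information not in the original event.
(c) Entailed — the original entails any weakening of itself; this just drops 'with a whisk', 'in the cellar'.
(d) Not entailed — 'roughly' adds a manner not in (and inconsistent with) the original.
(e) Not entailed — Noor noticed the mug, not the door; the door belongs to the unlocking event.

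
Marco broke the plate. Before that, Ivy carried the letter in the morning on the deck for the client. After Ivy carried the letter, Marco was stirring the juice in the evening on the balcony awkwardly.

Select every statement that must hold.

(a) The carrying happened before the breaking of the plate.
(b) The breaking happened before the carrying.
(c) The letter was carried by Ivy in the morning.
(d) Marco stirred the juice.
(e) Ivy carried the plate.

(a), (c), (d)

(a) Entailed — the narrative places the carrying before the breaking.
(b) Not entailed — the narrative places the carrying before the breaking, not after.
(c) Entailed — this follows by dropping conjuncts from the carrying event's description.
(d) Entailed — 'stir' is an activity; 'was stirring' entails that some stirring happened, so 'stirred' holds.
(e) Not entailed — Ivy carried the letter, not the plate; the plate belongs to the breaking event.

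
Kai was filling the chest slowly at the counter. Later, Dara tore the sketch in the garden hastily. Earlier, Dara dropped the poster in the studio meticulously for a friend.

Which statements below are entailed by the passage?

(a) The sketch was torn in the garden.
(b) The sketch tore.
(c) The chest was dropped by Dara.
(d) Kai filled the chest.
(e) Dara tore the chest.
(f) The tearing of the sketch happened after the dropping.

(a), (b), (f)

(a) Entailed — every conjunct here is already in the original tearing event.
(b) Entailed — 'Dara tore the sketch' is causative; it entails the inchoative 'the sketch tore'.
(c) Not entailed — Dara dropped the poster, not the chest; the chest belongs to the filling event.
(d) Not entailed — 'was filling' is progressive on an accomplishment; it does not entail the completed 'filled'.
(e) Not entailed — Dara tore the sketch, not the chest; the chest belongs to the filling event.
(f) Entailed — the narrative places the dropping before the tearing.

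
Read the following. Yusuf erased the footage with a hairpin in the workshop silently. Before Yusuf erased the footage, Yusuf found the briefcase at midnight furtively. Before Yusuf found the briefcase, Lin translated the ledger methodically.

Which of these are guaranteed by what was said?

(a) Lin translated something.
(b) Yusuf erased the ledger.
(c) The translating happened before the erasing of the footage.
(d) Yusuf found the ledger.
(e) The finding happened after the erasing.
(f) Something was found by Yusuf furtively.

(a) Entailed — every conjunct here is already in the original translating event.
(b) Not entailed — Yusuf erased the footage, not the ledger; the ledger belongs to the translating event.
(c) Entailed — the narrative places the translating before the erasing.
(d) Not entailed — Yusuf found the briefcase, not the ledger; the ledger belongs to the translating event.
(e) Not entailed — the narrative places the finding before the erasing, not after.
(f) Entailed — every conjunct here is already in the original finding event.

(a), (c), (f)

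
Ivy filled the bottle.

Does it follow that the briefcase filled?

no

Nothing is said about any briefcase; only the bottle is affected.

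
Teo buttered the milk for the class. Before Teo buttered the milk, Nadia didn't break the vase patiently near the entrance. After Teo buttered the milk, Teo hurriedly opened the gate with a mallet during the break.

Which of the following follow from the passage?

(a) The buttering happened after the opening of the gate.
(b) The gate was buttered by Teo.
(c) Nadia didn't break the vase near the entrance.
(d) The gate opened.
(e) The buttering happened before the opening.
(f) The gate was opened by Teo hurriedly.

(a) Not entailed — the narrative places the buttering before the opening, not after.
(b) Not entailed — Teo buttered the milk, not the gate; the gate belongs to the opening event.
(c) Not entailed — dropping 'patiently' under negation is not valid — the original leaves open that Nadia broke the vase some other way.
(d) Entailed — 'Teo opened the gate' is causative; it entails the inchoative 'the gate opened'.
(e) Entailed — the narrative places the buttering before the opening.
(f) Entailed — the original entails any weakening of itself; this just drops 'during the break', 'with a mallet'.

(d), (e), (f)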